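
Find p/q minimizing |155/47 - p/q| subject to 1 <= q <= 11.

Expand x = 155/47 as a continued fraction with the Euclidean algorithm:
  155 = 3*47 + 14, so a_0 = 3.
  47 = 3*14 + 5, so a_1 = 3.
  14 = 2*5 + 4, so a_2 = 2.
  5 = 1*4 + 1, so a_3 = 1.
  4 = 4*1 + 0, so a_4 = 4.
so x = [3; 3, 2, 1, 4].
Convergents (p_i = a_i*p_{i-1} + p_{i-2}, q_i = a_i*q_{i-1} + q_{i-2} with p_{-2}=0, p_{-1}=1, q_{-2}=1, q_{-1}=0), until the denominator exceeds 11:
  i=0: a_0=3, p_0 = 3*1 + 0 = 3, q_0 = 3*0 + 1 = 1.
  i=1: a_1=3, p_1 = 3*3 + 1 = 10, q_1 = 3*1 + 0 = 3.
  i=2: a_2=2, p_2 = 2*10 + 3 = 23, q_2 = 2*3 + 1 = 7.
  i=3: a_3=1, p_3 = 1*23 + 10 = 33, q_3 = 1*7 + 3 = 10.
  i=4: a_4=4, p_4 = 4*33 + 23 = 155, q_4 = 4*10 + 7 = 47.
q_4 = 47 > 11, so the last convergent with denominator <= 11 is p_3/q_3 = 33/10.
The closest fraction with denominator <= 11 is either p_3/q_3 or the intermediate fraction (k*p_3 + p_2)/(k*q_3 + q_2) with the largest k >= 1 whose denominator stays <= 11; these approach x as k grows, and every other convergent or intermediate fraction in range is farther away.
Largest k: floor((11 - q_2)/q_3) = floor((11 - 7)/10) = 0.
Since k = 0, no intermediate fraction beyond p_3/q_3 has denominator <= 11, so the convergent 33/10 is the closest (its error is |155*10 - 33*47|/(47*10) = 1/470).

33/10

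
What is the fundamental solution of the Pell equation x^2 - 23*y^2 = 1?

(x, y) = (24, 5)

First expand sqrt(23) as a continued fraction. With x_i = (sqrt(23) + m_i)/d_i and (m_0, d_0) = (0, 1): a_0 = floor(sqrt(23)) = 4, since 4^2 = 16 <= 23 < 25 = 5^2.
Iterate m_{i+1} = d_i*a_i - m_i, d_{i+1} = (23 - m_{i+1}^2)/d_i, a_{i+1} = floor((a_0 + m_{i+1})/d_{i+1}):
  m_1 = 1*4 - 0 = 4, d_1 = (23 - 4^2)/1 = 7/1 = 7, a_1 = floor((4 + 4)/7) = 1.
  m_2 = 7*1 - 4 = 3, d_2 = (23 - 3^2)/7 = 14/7 = 2, a_2 = floor((4 + 3)/2) = 3.
  m_3 = 2*3 - 3 = 3, d_3 = (23 - 3^2)/2 = 14/2 = 7, a_3 = floor((4 + 3)/7) = 1.
  m_4 = 7*1 - 3 = 4, d_4 = (23 - 4^2)/7 = 7/7 = 1, a_4 = floor((4 + 4)/1) = 8.
  m_5 = 1*8 - 4 = 4, d_5 = (23 - 4^2)/1 = 7/1 = 7: (m_5, d_5) = (m_1, d_1) = (4, 7), so from here the quotients repeat a_1, ..., a_4; the period length is 4.
So sqrt(23) = [4; (1, 3, 1, 8)] with period length k = 4.
k is even, so the fundamental solution of x^2 - 23y^2 = 1 is (p_{k-1}, q_{k-1}) = (p_3, q_3); compute convergents through index 3.
Convergents (p_i = a_i*p_{i-1} + p_{i-2}, q_i = a_i*q_{i-1} + q_{i-2} with p_{-2}=0, p_{-1}=1, q_{-2}=1, q_{-1}=0):
  i=0: a_0=4, p_0 = 4*1 + 0 = 4, q_0 = 4*0 + 1 = 1.
  i=1: a_1=1, p_1 = 1*4 + 1 = 5, q_1 = 1*1 + 0 = 1.
  i=2: a_2=3, p_2 = 3*5 + 4 = 19, q_2 = 3*1 + 1 = 4.
  i=3: a_3=1, p_3 = 1*19 + 5 = 24, q_3 = 1*4 + 1 = 5.
Check: 24^2 - 23*5^2 = 576 - 575 = 1, so (x, y) = (24, 5) solves the equation, and by the theorem it is the least positive solution.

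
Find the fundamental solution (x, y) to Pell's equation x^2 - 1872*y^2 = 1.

(x, y) = (649, 15)

First expand sqrt(1872) as a continued fraction. With x_i = (sqrt(1872) + m_i)/d_i and (m_0, d_0) = (0, 1): a_0 = floor(sqrt(1872)) = 43, since 43^2 = 1849 <= 1872 < 1936 = 44^2.
Iterate m_{i+1} = d_i*a_i - m_i, d_{i+1} = (1872 - m_{i+1}^2)/d_i, a_{i+1} = floor((a_0 + m_{i+1})/d_{i+1}):
  m_1 = 1*43 - 0 = 43, d_1 = (1872 - 43^2)/1 = 23/1 = 23, a_1 = floor((43 + 43)/23) = 3.
  m_2 = 23*3 - 43 = 26, d_2 = (1872 - 26^2)/23 = 1196/23 = 52, a_2 = floor((43 + 26)/52) = 1.
  m_3 = 52*1 - 26 = 26, d_3 = (1872 - 26^2)/52 = 1196/52 = 23, a_3 = floor((43 + 26)/23) = 3.
  m_4 = 23*3 - 26 = 43, d_4 = (1872 - 43^2)/23 = 23/23 = 1, a_4 = floor((43 + 43)/1) = 86.
  m_5 = 1*86 - 43 = 43, d_5 = (1872 - 43^2)/1 = 23/1 = 23: (m_5, d_5) = (m_1, d_1) = (43, 23), so from here the quotients repeat a_1, ..., a_4; the period length is 4.
So sqrt(1872) = [43; (3, 1, 3, 86)] with period length k = 4.
k is even, so the fundamental solution of x^2 - 1872y^2 = 1 is (p_{k-1}, q_{k-1}) = (p_3, q_3); compute convergents through index 3.
Convergents (p_i = a_i*p_{i-1} + p_{i-2}, q_i = a_i*q_{i-1} + q_{i-2} with p_{-2}=0, p_{-1}=1, q_{-2}=1, q_{-1}=0):
  i=0: a_0=43, p_0 = 43*1 + 0 = 43, q_0 = 43*0 + 1 = 1.
  i=1: a_1=3, p_1 = 3*43 + 1 = 130, q_1 = 3*1 + 0 = 3.
  i=2: a_2=1, p_2 = 1*130 + 43 = 173, q_2 = 1*3 + 1 = 4.
  i=3: a_3=3, p_3 = 3*173 + 130 = 649, q_3 = 3*4 + 3 = 15.
Check: 649^2 - 1872*15^2 = 421201 - 421200 = 1, so (x, y) = (649, 15) solves the equation, and by the theorem it is the least positive solution.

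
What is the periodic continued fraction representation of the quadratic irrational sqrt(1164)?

[34; (8, 1, 1, 16, 1, 1, 8, 68)]

Write x_i = (sqrt(1164) + m_i)/d_i with (m_0, d_0) = (0, 1). a_0 = floor(sqrt(1164)) = 34, since 34^2 = 1156 <= 1164 < 1225 = 35^2.
Iterate m_{i+1} = d_i*a_i - m_i, d_{i+1} = (1164 - m_{i+1}^2)/d_i, a_{i+1} = floor((a_0 + m_{i+1})/d_{i+1}):
  m_1 = 1*34 - 0 = 34, d_1 = (1164 - 34^2)/1 = 8/1 = 8, a_1 = floor((34 + 34)/8) = 8.
  m_2 = 8*8 - 34 = 30, d_2 = (1164 - 30^2)/8 = 264/8 = 33, a_2 = floor((34 + 30)/33) = 1.
  m_3 = 33*1 - 30 = 3, d_3 = (1164 - 3^2)/33 = 1155/33 = 35, a_3 = floor((34 + 3)/35) = 1.
  m_4 = 35*1 - 3 = 32, d_4 = (1164 - 32^2)/35 = 140/35 = 4, a_4 = floor((34 + 32)/4) = 16.
  m_5 = 4*16 - 32 = 32, d_5 = (1164 - 32^2)/4 = 140/4 = 35, a_5 = floor((34 + 32)/35) = 1.
  m_6 = 35*1 - 32 = 3, d_6 = (1164 - 3^2)/35 = 1155/35 = 33, a_6 = floor((34 + 3)/33) = 1.
  m_7 = 33*1 - 3 = 30, d_7 = (1164 - 30^2)/33 = 264/33 = 8, a_7 = floor((34 + 30)/8) = 8.
  m_8 = 8*8 - 30 = 34, d_8 = (1164 - 34^2)/8 = 8/8 = 1, a_8 = floor((34 + 34)/1) = 68.
  m_9 = 1*68 - 34 = 34, d_9 = (1164 - 34^2)/1 = 8/1 = 8: (m_9, d_9) = (m_1, d_1) = (34, 8), so from here the quotients repeat a_1, ..., a_8; the period length is 8.
Hence the expansion of sqrt(1164) is a_0 = 34 followed by the repeating block 8, 1, 1, 16, 1, 1, 8, 68 (period 8).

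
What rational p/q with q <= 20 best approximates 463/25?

352/19

Expand x = 463/25 as a continued fraction with the Euclidean algorithm:
  463 = 18*25 + 13, so a_0 = 18.
  25 = 1*13 + 12, so a_1 = 1.
  13 = 1*12 + 1, so a_2 = 1.
  12 = 12*1 + 0, so a_3 = 12.
so x = [18; 1, 1, 12].
Convergents (p_i = a_i*p_{i-1} + p_{i-2}, q_i = a_i*q_{i-1} + q_{i-2} with p_{-2}=0, p_{-1}=1, q_{-2}=1, q_{-1}=0), until the denominator exceeds 20:
  i=0: a_0=18, p_0 = 18*1 + 0 = 18, q_0 = 18*0 + 1 = 1.
  i=1: a_1=1, p_1 = 1*18 + 1 = 19, q_1 = 1*1 + 0 = 1.
  i=2: a_2=1, p_2 = 1*19 + 18 = 37, q_2 = 1*1 + 1 = 2.
  i=3: a_3=12, p_3 = 12*37 + 19 = 463, q_3 = 12*2 + 1 = 25.
q_3 = 25 > 20, so the last convergent with denominator <= 20 is p_2/q_2 = 37/2.
The closest fraction with denominator <= 20 is either p_2/q_2 or the intermediate fraction (k*p_2 + p_1)/(k*q_2 + q_1) with the largest k >= 1 whose denominator stays <= 20; these approach x as k grows, and every other convergent or intermediate fraction in range is farther away.
Largest k: floor((20 - q_1)/q_2) = floor((20 - 1)/2) = 9.
That gives (9*37 + 19)/(9*2 + 1) = 352/19.
Compare the errors: |x - 37/2| = |463*2 - 37*25|/(25*2) = 1/50, and |x - 352/19| = |463*19 - 352*25|/(25*19) = 3/475.
Cross-multiplying, 3*50 = 150 < 475 = 1*475, so 3/475 is smaller: the intermediate fraction 352/19 is closer to x than 37/2.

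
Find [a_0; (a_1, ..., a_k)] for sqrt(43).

Write x_i = (sqrt(43) + m_i)/d_i with (m_0, d_0) = (0, 1). a_0 = floor(sqrt(43)) = 6, since 6^2 = 36 <= 43 < 49 = 7^2.
Iterate m_{i+1} = d_i*a_i - m_i, d_{i+1} = (43 - m_{i+1}^2)/d_i, a_{i+1} = floor((a_0 + m_{i+1})/d_{i+1}):
  m_1 = 1*6 - 0 = 6, d_1 = (43 - 6^2)/1 = 7/1 = 7, a_1 = floor((6 + 6)/7) = 1.
  m_2 = 7*1 - 6 = 1, d_2 = (43 - 1^2)/7 = 42/7 = 6, a_2 = floor((6 + 1)/6) = 1.
  m_3 = 6*1 - 1 = 5, d_3 = (43 - 5^2)/6 = 18/6 = 3, a_3 = floor((6 + 5)/3) = 3.
  m_4 = 3*3 - 5 = 4, d_4 = (43 - 4^2)/3 = 27/3 = 9, a_4 = floor((6 + 4)/9) = 1.
  m_5 = 9*1 - 4 = 5, d_5 = (43 - 5^2)/9 = 18/9 = 2, a_5 = floor((6 + 5)/2) = 5.
  m_6 = 2*5 - 5 = 5, d_6 = (43 - 5^2)/2 = 18/2 = 9, a_6 = floor((6 + 5)/9) = 1.
  m_7 = 9*1 - 5 = 4, d_7 = (43 - 4^2)/9 = 27/9 = 3, a_7 = floor((6 + 4)/3) = 3.
  m_8 = 3*3 - 4 = 5, d_8 = (43 - 5^2)/3 = 18/3 = 6, a_8 = floor((6 + 5)/6) = 1.
  m_9 = 6*1 - 5 = 1, d_9 = (43 - 1^2)/6 = 42/6 = 7, a_9 = floor((6 + 1)/7) = 1.
  m_10 = 7*1 - 1 = 6, d_10 = (43 - 6^2)/7 = 7/7 = 1, a_10 = floor((6 + 6)/1) = 12.
  m_11 = 1*12 - 6 = 6, d_11 = (43 - 6^2)/1 = 7/1 = 7: (m_11, d_11) = (m_1, d_1) = (6, 7), so from here the quotients repeat a_1, ..., a_10; the period length is 10.
Hence the expansion of sqrt(43) is a_0 = 6 followed by the repeating block 1, 1, 3, 1, 5, 1, 3, 1, 1, 12 (period 10).

[6; (1, 1, 3, 1, 5, 1, 3, 1, 1, 12)]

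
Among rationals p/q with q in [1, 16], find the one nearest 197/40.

64/13

Expand x = 197/40 as a continued fraction with the Euclidean algorithm:
  197 = 4*40 + 37, so a_0 = 4.
  40 = 1*37 + 3, so a_1 = 1.
  37 = 12*3 + 1, so a_2 = 12.
  3 = 3*1 + 0, so a_3 = 3.
so x = [4; 1, 12, 3].
Convergents (p_i = a_i*p_{i-1} + p_{i-2}, q_i = a_i*q_{i-1} + q_{i-2} with p_{-2}=0, p_{-1}=1, q_{-2}=1, q_{-1}=0), until the denominator exceeds 16:
  i=0: a_0=4, p_0 = 4*1 + 0 = 4, q_0 = 4*0 + 1 = 1.
  i=1: a_1=1, p_1 = 1*4 + 1 = 5, q_1 = 1*1 + 0 = 1.
  i=2: a_2=12, p_2 = 12*5 + 4 = 64, q_2 = 12*1 + 1 = 13.
  i=3: a_3=3, p_3 = 3*64 + 5 = 197, q_3 = 3*13 + 1 = 40.
q_3 = 40 > 16, so the last convergent with denominator <= 16 is p_2/q_2 = 64/13.
The closest fraction with denominator <= 16 is either p_2/q_2 or the intermediate fraction (k*p_2 + p_1)/(k*q_2 + q_1) with the largest k >= 1 whose denominator stays <= 16; these approach x as k grows, and every other convergent or intermediate fraction in range is farther away.
Largest k: floor((16 - q_1)/q_2) = floor((16 - 1)/13) = 1.
That gives (1*64 + 5)/(1*13 + 1) = 69/14.
Compare the errors: |x - 64/13| = |197*13 - 64*40|/(40*13) = 1/520, and |x - 69/14| = |197*14 - 69*40|/(40*14) = 2/560.
Cross-multiplying, 1*560 = 560 < 1040 = 2*520, so 1/520 is smaller: the convergent 64/13 is closer to x than 69/14.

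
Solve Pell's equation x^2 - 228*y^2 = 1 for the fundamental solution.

First expand sqrt(228) as a continued fraction. With x_i = (sqrt(228) + m_i)/d_i and (m_0, d_0) = (0, 1): a_0 = floor(sqrt(228)) = 15, since 15^2 = 225 <= 228 < 256 = 16^2.
Iterate m_{i+1} = d_i*a_i - m_i, d_{i+1} = (228 - m_{i+1}^2)/d_i, a_{i+1} = floor((a_0 + m_{i+1})/d_{i+1}):
  m_1 = 1*15 - 0 = 15, d_1 = (228 - 15^2)/1 = 3/1 = 3, a_1 = floor((15 + 15)/3) = 10.
  m_2 = 3*10 - 15 = 15, d_2 = (228 - 15^2)/3 = 3/3 = 1, a_2 = floor((15 + 15)/1) = 30.
  m_3 = 1*30 - 15 = 15, d_3 = (228 - 15^2)/1 = 3/1 = 3: (m_3, d_3) = (m_1, d_1) = (15, 3), so from here the quotients repeat a_1, a_2; the period length is 2.
So sqrt(228) = [15; (10, 30)] with period length k = 2.
k is even, so the fundamental solution of x^2 - 228y^2 = 1 is (p_{k-1}, q_{k-1}) = (p_1, q_1); compute convergents through index 1.
Convergents (p_i = a_i*p_{i-1} + p_{i-2}, q_i = a_i*q_{i-1} + q_{i-2} with p_{-2}=0, p_{-1}=1, q_{-2}=1, q_{-1}=0):
  i=0: a_0=15, p_0 = 15*1 + 0 = 15, q_0 = 15*0 + 1 = 1.
  i=1: a_1=10, p_1 = 10*15 + 1 = 151, q_1 = 10*1 + 0 = 10.
Check: 151^2 - 228*10^2 = 22801 - 22800 = 1, so (x, y) = (151, 10) solves the equation, and by the theorem it is the least positive solution.

(x, y) = (151, 10)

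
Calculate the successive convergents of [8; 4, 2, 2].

Using the convergent recurrence p_i = a_i*p_{i-1} + p_{i-2}, q_i = a_i*q_{i-1} + q_{i-2} with p_{-2}=0, p_{-1}=1, q_{-2}=1, q_{-1}=0:
  i=0: a_0=8, p_0 = 8*1 + 0 = 8, q_0 = 8*0 + 1 = 1.
  i=1: a_1=4, p_1 = 4*8 + 1 = 33, q_1 = 4*1 + 0 = 4.
  i=2: a_2=2, p_2 = 2*33 + 8 = 74, q_2 = 2*4 + 1 = 9.
  i=3: a_3=2, p_3 = 2*74 + 33 = 181, q_3 = 2*9 + 4 = 22.

8/1, 33/4, 74/9, 181/22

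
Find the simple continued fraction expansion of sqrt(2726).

Write x_i = (sqrt(2726) + m_i)/d_i with (m_0, d_0) = (0, 1). a_0 = floor(sqrt(2726)) = 52, since 52^2 = 2704 <= 2726 < 2809 = 53^2.
Iterate m_{i+1} = d_i*a_i - m_i, d_{i+1} = (2726 - m_{i+1}^2)/d_i, a_{i+1} = floor((a_0 + m_{i+1})/d_{i+1}):
  m_1 = 1*52 - 0 = 52, d_1 = (2726 - 52^2)/1 = 22/1 = 22, a_1 = floor((52 + 52)/22) = 4.
  m_2 = 22*4 - 52 = 36, d_2 = (2726 - 36^2)/22 = 1430/22 = 65, a_2 = floor((52 + 36)/65) = 1.
  m_3 = 65*1 - 36 = 29, d_3 = (2726 - 29^2)/65 = 1885/65 = 29, a_3 = floor((52 + 29)/29) = 2.
  m_4 = 29*2 - 29 = 29, d_4 = (2726 - 29^2)/29 = 1885/29 = 65, a_4 = floor((52 + 29)/65) = 1.
  m_5 = 65*1 - 29 = 36, d_5 = (2726 - 36^2)/65 = 1430/65 = 22, a_5 = floor((52 + 36)/22) = 4.
  m_6 = 22*4 - 36 = 52, d_6 = (2726 - 52^2)/22 = 22/22 = 1, a_6 = floor((52 + 52)/1) = 104.
  m_7 = 1*104 - 52 = 52, d_7 = (2726 - 52^2)/1 = 22/1 = 22: (m_7, d_7) = (m_1, d_1) = (52, 22), so from here the quotients repeat a_1, ..., a_6; the period length is 6.
Hence the expansion of sqrt(2726) is a_0 = 52 followed by the repeating block 4, 1, 2, 1, 4, 104 (period 6).

[52; (4, 1, 2, 1, 4, 104)]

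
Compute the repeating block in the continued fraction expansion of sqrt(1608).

[40; (10, 80)]

Write x_i = (sqrt(1608) + m_i)/d_i with (m_0, d_0) = (0, 1). a_0 = floor(sqrt(1608)) = 40, since 40^2 = 1600 <= 1608 < 1681 = 41^2.
Iterate m_{i+1} = d_i*a_i - m_i, d_{i+1} = (1608 - m_{i+1}^2)/d_i, a_{i+1} = floor((a_0 + m_{i+1})/d_{i+1}):
  m_1 = 1*40 - 0 = 40, d_1 = (1608 - 40^2)/1 = 8/1 = 8, a_1 = floor((40 + 40)/8) = 10.
  m_2 = 8*10 - 40 = 40, d_2 = (1608 - 40^2)/8 = 8/8 = 1, a_2 = floor((40 + 40)/1) = 80.
  m_3 = 1*80 - 40 = 40, d_3 = (1608 - 40^2)/1 = 8/1 = 8: (m_3, d_3) = (m_1, d_1) = (40, 8), so from here the quotients repeat a_1, a_2; the period length is 2.
Hence the expansion of sqrt(1608) is a_0 = 40 followed by the repeating block 10, 80 (period 2).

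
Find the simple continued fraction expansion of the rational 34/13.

Run the Euclidean algorithm on 34 and 13; the successive quotients are the partial quotients a_0, a_1, ... (each step inverts the fractional part left over by the previous one):
  34 = 2*13 + 8, so a_0 = 2.
  13 = 1*8 + 5, so a_1 = 1.
  8 = 1*5 + 3, so a_2 = 1.
  5 = 1*3 + 2, so a_3 = 1.
  3 = 1*2 + 1, so a_4 = 1.
  2 = 2*1 + 0, so a_5 = 2.
The remainder reaches 0 after 6 divisions, so the expansion has 6 partial quotients, read off in order.

[2; 1, 1, 1, 1, 2]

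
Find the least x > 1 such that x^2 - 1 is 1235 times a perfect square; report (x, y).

(x, y) = (246, 7)

First expand sqrt(1235) as a continued fraction. With x_i = (sqrt(1235) + m_i)/d_i and (m_0, d_0) = (0, 1): a_0 = floor(sqrt(1235)) = 35, since 35^2 = 1225 <= 1235 < 1296 = 36^2.
Iterate m_{i+1} = d_i*a_i - m_i, d_{i+1} = (1235 - m_{i+1}^2)/d_i, a_{i+1} = floor((a_0 + m_{i+1})/d_{i+1}):
  m_1 = 1*35 - 0 = 35, d_1 = (1235 - 35^2)/1 = 10/1 = 10, a_1 = floor((35 + 35)/10) = 7.
  m_2 = 10*7 - 35 = 35, d_2 = (1235 - 35^2)/10 = 10/10 = 1, a_2 = floor((35 + 35)/1) = 70.
  m_3 = 1*70 - 35 = 35, d_3 = (1235 - 35^2)/1 = 10/1 = 10: (m_3, d_3) = (m_1, d_1) = (35, 10), so from here the quotients repeat a_1, a_2; the period length is 2.
So sqrt(1235) = [35; (7, 70)] with period length k = 2.
k is even, so the fundamental solution of x^2 - 1235y^2 = 1 is (p_{k-1}, q_{k-1}) = (p_1, q_1); compute convergents through index 1.
Convergents (p_i = a_i*p_{i-1} + p_{i-2}, q_i = a_i*q_{i-1} + q_{i-2} with p_{-2}=0, p_{-1}=1, q_{-2}=1, q_{-1}=0):
  i=0: a_0=35, p_0 = 35*1 + 0 = 35, q_0 = 35*0 + 1 = 1.
  i=1: a_1=7, p_1 = 7*35 + 1 = 246, q_1 = 7*1 + 0 = 7.
Check: 246^2 - 1235*7^2 = 60516 - 60515 = 1, so (x, y) = (246, 7) solves the equation, and by the theorem it is the least positive solution.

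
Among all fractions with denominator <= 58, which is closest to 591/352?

89/53

Expand x = 591/352 as a continued fraction with the Euclidean algorithm:
  591 = 1*352 + 239, so a_0 = 1.
  352 = 1*239 + 113, so a_1 = 1.
  239 = 2*113 + 13, so a_2 = 2.
  113 = 8*13 + 9, so a_3 = 8.
  13 = 1*9 + 4, so a_4 = 1.
  9 = 2*4 + 1, so a_5 = 2.
  4 = 4*1 + 0, so a_6 = 4.
so x = [1; 1, 2, 8, 1, 2, 4].
Convergents (p_i = a_i*p_{i-1} + p_{i-2}, q_i = a_i*q_{i-1} + q_{i-2} with p_{-2}=0, p_{-1}=1, q_{-2}=1, q_{-1}=0), until the denominator exceeds 58:
  i=0: a_0=1, p_0 = 1*1 + 0 = 1, q_0 = 1*0 + 1 = 1.
  i=1: a_1=1, p_1 = 1*1 + 1 = 2, q_1 = 1*1 + 0 = 1.
  i=2: a_2=2, p_2 = 2*2 + 1 = 5, q_2 = 2*1 + 1 = 3.
  i=3: a_3=8, p_3 = 8*5 + 2 = 42, q_3 = 8*3 + 1 = 25.
  i=4: a_4=1, p_4 = 1*42 + 5 = 47, q_4 = 1*25 + 3 = 28.
  i=5: a_5=2, p_5 = 2*47 + 42 = 136, q_5 = 2*28 + 25 = 81.
q_5 = 81 > 58, so the last convergent with denominator <= 58 is p_4/q_4 = 47/28.
The closest fraction with denominator <= 58 is either p_4/q_4 or the intermediate fraction (k*p_4 + p_3)/(k*q_4 + q_3) with the largest k >= 1 whose denominator stays <= 58; these approach x as k grows, and every other convergent or intermediate fraction in range is farther away.
Largest k: floor((58 - q_3)/q_4) = floor((58 - 25)/28) = 1.
That gives (1*47 + 42)/(1*28 + 25) = 89/53.
Compare the errors: |x - 47/28| = |591*28 - 47*352|/(352*28) = 4/9856, and |x - 89/53| = |591*53 - 89*352|/(352*53) = 5/18656.
Cross-multiplying, 5*9856 = 49280 < 74624 = 4*18656, so 5/18656 is smaller: the intermediate fraction 89/53 is closer to x than 47/28.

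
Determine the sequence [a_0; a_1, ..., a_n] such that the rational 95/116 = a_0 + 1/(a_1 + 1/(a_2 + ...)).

Run the Euclidean algorithm on 95 and 116; the successive quotients are the partial quotients a_0, a_1, ... (each step inverts the fractional part left over by the previous one):
  95 = 0*116 + 95, so a_0 = 0.
  116 = 1*95 + 21, so a_1 = 1.
  95 = 4*21 + 11, so a_2 = 4.
  21 = 1*11 + 10, so a_3 = 1.
  11 = 1*10 + 1, so a_4 = 1.
  10 = 10*1 + 0, so a_5 = 10.
The remainder reaches 0 after 6 divisions, so the expansion has 6 partial quotients, read off in order.

[0; 1, 4, 1, 1, 10]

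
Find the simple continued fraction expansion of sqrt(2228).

Write x_i = (sqrt(2228) + m_i)/d_i with (m_0, d_0) = (0, 1). a_0 = floor(sqrt(2228)) = 47, since 47^2 = 2209 <= 2228 < 2304 = 48^2.
Iterate m_{i+1} = d_i*a_i - m_i, d_{i+1} = (2228 - m_{i+1}^2)/d_i, a_{i+1} = floor((a_0 + m_{i+1})/d_{i+1}):
  m_1 = 1*47 - 0 = 47, d_1 = (2228 - 47^2)/1 = 19/1 = 19, a_1 = floor((47 + 47)/19) = 4.
  m_2 = 19*4 - 47 = 29, d_2 = (2228 - 29^2)/19 = 1387/19 = 73, a_2 = floor((47 + 29)/73) = 1.
  m_3 = 73*1 - 29 = 44, d_3 = (2228 - 44^2)/73 = 292/73 = 4, a_3 = floor((47 + 44)/4) = 22.
  m_4 = 4*22 - 44 = 44, d_4 = (2228 - 44^2)/4 = 292/4 = 73, a_4 = floor((47 + 44)/73) = 1.
  m_5 = 73*1 - 44 = 29, d_5 = (2228 - 29^2)/73 = 1387/73 = 19, a_5 = floor((47 + 29)/19) = 4.
  m_6 = 19*4 - 29 = 47, d_6 = (2228 - 47^2)/19 = 19/19 = 1, a_6 = floor((47 + 47)/1) = 94.
  m_7 = 1*94 - 47 = 47, d_7 = (2228 - 47^2)/1 = 19/1 = 19: (m_7, d_7) = (m_1, d_1) = (47, 19), so from here the quotients repeat a_1, ..., a_6; the period length is 6.
Hence the expansion of sqrt(2228) is a_0 = 47 followed by the repeating block 4, 1, 22, 1, 4, 94 (period 6).

[47; (4, 1, 22, 1, 4, 94)]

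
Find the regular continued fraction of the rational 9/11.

Run the Euclidean algorithm on 9 and 11; the successive quotients are the partial quotients a_0, a_1, ... (each step inverts the fractional part left over by the previous one):
  9 = 0*11 + 9, so a_0 = 0.
  11 = 1*9 + 2, so a_1 = 1.
  9 = 4*2 + 1, so a_2 = 4.
  2 = 2*1 + 0, so a_3 = 2.
The remainder reaches 0 after 4 divisions, so the expansion has 4 partial quotients, read off in order.

[0; 1, 4, 2]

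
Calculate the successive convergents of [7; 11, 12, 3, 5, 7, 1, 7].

Using the convergent recurrence p_i = a_i*p_{i-1} + p_{i-2}, q_i = a_i*q_{i-1} + q_{i-2} with p_{-2}=0, p_{-1}=1, q_{-2}=1, q_{-1}=0:
  i=0: a_0=7, p_0 = 7*1 + 0 = 7, q_0 = 7*0 + 1 = 1.
  i=1: a_1=11, p_1 = 11*7 + 1 = 78, q_1 = 11*1 + 0 = 11.
  i=2: a_2=12, p_2 = 12*78 + 7 = 943, q_2 = 12*11 + 1 = 133.
  i=3: a_3=3, p_3 = 3*943 + 78 = 2907, q_3 = 3*133 + 11 = 410.
  i=4: a_4=5, p_4 = 5*2907 + 943 = 15478, q_4 = 5*410 + 133 = 2183.
  i=5: a_5=7, p_5 = 7*15478 + 2907 = 111253, q_5 = 7*2183 + 410 = 15691.
  i=6: a_6=1, p_6 = 1*111253 + 15478 = 126731, q_6 = 1*15691 + 2183 = 17874.
  i=7: a_7=7, p_7 = 7*126731 + 111253 = 998370, q_7 = 7*17874 + 15691 = 140809.

7/1, 78/11, 943/133, 2907/410, 15478/2183, 111253/15691, 126731/17874, 998370/140809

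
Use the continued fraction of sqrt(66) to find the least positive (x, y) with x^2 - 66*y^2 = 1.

(x, y) = (65, 8)

First expand sqrt(66) as a continued fraction. With x_i = (sqrt(66) + m_i)/d_i and (m_0, d_0) = (0, 1): a_0 = floor(sqrt(66)) = 8, since 8^2 = 64 <= 66 < 81 = 9^2.
Iterate m_{i+1} = d_i*a_i - m_i, d_{i+1} = (66 - m_{i+1}^2)/d_i, a_{i+1} = floor((a_0 + m_{i+1})/d_{i+1}):
  m_1 = 1*8 - 0 = 8, d_1 = (66 - 8^2)/1 = 2/1 = 2, a_1 = floor((8 + 8)/2) = 8.
  m_2 = 2*8 - 8 = 8, d_2 = (66 - 8^2)/2 = 2/2 = 1, a_2 = floor((8 + 8)/1) = 16.
  m_3 = 1*16 - 8 = 8, d_3 = (66 - 8^2)/1 = 2/1 = 2: (m_3, d_3) = (m_1, d_1) = (8, 2), so from here the quotients repeat a_1, a_2; the period length is 2.
So sqrt(66) = [8; (8, 16)] with period length k = 2.
k is even, so the fundamental solution of x^2 - 66y^2 = 1 is (p_{k-1}, q_{k-1}) = (p_1, q_1); compute convergents through index 1.
Convergents (p_i = a_i*p_{i-1} + p_{i-2}, q_i = a_i*q_{i-1} + q_{i-2} with p_{-2}=0, p_{-1}=1, q_{-2}=1, q_{-1}=0):
  i=0: a_0=8, p_0 = 8*1 + 0 = 8, q_0 = 8*0 + 1 = 1.
  i=1: a_1=8, p_1 = 8*8 + 1 = 65, q_1 = 8*1 + 0 = 8.
Check: 65^2 - 66*8^2 = 4225 - 4224 = 1, so (x, y) = (65, 8) solves the equation, and by the theorem it is the least positive solution.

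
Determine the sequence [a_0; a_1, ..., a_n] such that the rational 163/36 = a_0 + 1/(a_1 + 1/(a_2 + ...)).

Run the Euclidean algorithm on 163 and 36; the successive quotients are the partial quotients a_0, a_1, ... (each step inverts the fractional part left over by the previous one):
  163 = 4*36 + 19, so a_0 = 4.
  36 = 1*19 + 17, so a_1 = 1.
  19 = 1*17 + 2, so a_2 = 1.
  17 = 8*2 + 1, so a_3 = 8.
  2 = 2*1 + 0, so a_4 = 2.
The remainder reaches 0 after 5 divisions, so the expansion has 5 partial quotients, read off in order.

[4; 1, 1, 8, 2]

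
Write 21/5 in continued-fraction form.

[4; 5]

Run the Euclidean algorithm on 21 and 5; the successive quotients are the partial quotients a_0, a_1, ... (each step inverts the fractional part left over by the previous one):
  21 = 4*5 + 1, so a_0 = 4.
  5 = 5*1 + 0, so a_1 = 5.
The remainder reaches 0 after 2 divisions, so the expansion has 2 partial quotients, read off in order.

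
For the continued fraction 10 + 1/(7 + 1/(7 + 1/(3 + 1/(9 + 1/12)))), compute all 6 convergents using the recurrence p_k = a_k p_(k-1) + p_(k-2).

Using the convergent recurrence p_i = a_i*p_{i-1} + p_{i-2}, q_i = a_i*q_{i-1} + q_{i-2} with p_{-2}=0, p_{-1}=1, q_{-2}=1, q_{-1}=0:
  i=0: a_0=10, p_0 = 10*1 + 0 = 10, q_0 = 10*0 + 1 = 1.
  i=1: a_1=7, p_1 = 7*10 + 1 = 71, q_1 = 7*1 + 0 = 7.
  i=2: a_2=7, p_2 = 7*71 + 10 = 507, q_2 = 7*7 + 1 = 50.
  i=3: a_3=3, p_3 = 3*507 + 71 = 1592, q_3 = 3*50 + 7 = 157.
  i=4: a_4=9, p_4 = 9*1592 + 507 = 14835, q_4 = 9*157 + 50 = 1463.
  i=5: a_5=12, p_5 = 12*14835 + 1592 = 179612, q_5 = 12*1463 + 157 = 17713.

10/1, 71/7, 507/50, 1592/157, 14835/1463, 179612/17713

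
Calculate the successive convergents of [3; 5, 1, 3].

3/1, 16/5, 19/6, 73/23

Using the convergent recurrence p_i = a_i*p_{i-1} + p_{i-2}, q_i = a_i*q_{i-1} + q_{i-2} with p_{-2}=0, p_{-1}=1, q_{-2}=1, q_{-1}=0:
  i=0: a_0=3, p_0 = 3*1 + 0 = 3, q_0 = 3*0 + 1 = 1.
  i=1: a_1=5, p_1 = 5*3 + 1 = 16, q_1 = 5*1 + 0 = 5.
  i=2: a_2=1, p_2 = 1*16 + 3 = 19, q_2 = 1*5 + 1 = 6.
  i=3: a_3=3, p_3 = 3*19 + 16 = 73, q_3 = 3*6 + 5 = 23.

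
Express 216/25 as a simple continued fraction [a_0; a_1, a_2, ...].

Run the Euclidean algorithm on 216 and 25; the successive quotients are the partial quotients a_0, a_1, ... (each step inverts the fractional part left over by the previous one):
  216 = 8*25 + 16, so a_0 = 8.
  25 = 1*16 + 9, so a_1 = 1.
  16 = 1*9 + 7, so a_2 = 1.
  9 = 1*7 + 2, so a_3 = 1.
  7 = 3*2 + 1, so a_4 = 3.
  2 = 2*1 + 0, so a_5 = 2.
The remainder reaches 0 after 6 divisions, so the expansion has 6 partial quotients, read off in order.

[8; 1, 1, 1, 3, 2]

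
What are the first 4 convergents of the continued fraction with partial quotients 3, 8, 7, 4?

3/1, 25/8, 178/57, 737/236

Using the convergent recurrence p_i = a_i*p_{i-1} + p_{i-2}, q_i = a_i*q_{i-1} + q_{i-2} with p_{-2}=0, p_{-1}=1, q_{-2}=1, q_{-1}=0:
  i=0: a_0=3, p_0 = 3*1 + 0 = 3, q_0 = 3*0 + 1 = 1.
  i=1: a_1=8, p_1 = 8*3 + 1 = 25, q_1 = 8*1 + 0 = 8.
  i=2: a_2=7, p_2 = 7*25 + 3 = 178, q_2 = 7*8 + 1 = 57.
  i=3: a_3=4, p_3 = 4*178 + 25 = 737, q_3 = 4*57 + 8 = 236.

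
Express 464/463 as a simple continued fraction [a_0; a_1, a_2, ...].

Run the Euclidean algorithm on 464 and 463; the successive quotients are the partial quotients a_0, a_1, ... (each step inverts the fractional part left over by the previous one):
  464 = 1*463 + 1, so a_0 = 1.
  463 = 463*1 + 0, so a_1 = 463.
The remainder reaches 0 after 2 divisions, so the expansion has 2 partial quotients, read off in order.

[1; 463]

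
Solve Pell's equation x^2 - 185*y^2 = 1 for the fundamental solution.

(x, y) = (9249, 680)

First expand sqrt(185) as a continued fraction. With x_i = (sqrt(185) + m_i)/d_i and (m_0, d_0) = (0, 1): a_0 = floor(sqrt(185)) = 13, since 13^2 = 169 <= 185 < 196 = 14^2.
Iterate m_{i+1} = d_i*a_i - m_i, d_{i+1} = (185 - m_{i+1}^2)/d_i, a_{i+1} = floor((a_0 + m_{i+1})/d_{i+1}):
  m_1 = 1*13 - 0 = 13, d_1 = (185 - 13^2)/1 = 16/1 = 16, a_1 = floor((13 + 13)/16) = 1.
  m_2 = 16*1 - 13 = 3, d_2 = (185 - 3^2)/16 = 176/16 = 11, a_2 = floor((13 + 3)/11) = 1.
  m_3 = 11*1 - 3 = 8, d_3 = (185 - 8^2)/11 = 121/11 = 11, a_3 = floor((13 + 8)/11) = 1.
  m_4 = 11*1 - 8 = 3, d_4 = (185 - 3^2)/11 = 176/11 = 16, a_4 = floor((13 + 3)/16) = 1.
  m_5 = 16*1 - 3 = 13, d_5 = (185 - 13^2)/16 = 16/16 = 1, a_5 = floor((13 + 13)/1) = 26.
  m_6 = 1*26 - 13 = 13, d_6 = (185 - 13^2)/1 = 16/1 = 16: (m_6, d_6) = (m_1, d_1) = (13, 16), so from here the quotients repeat a_1, ..., a_5; the period length is 5.
So sqrt(185) = [13; (1, 1, 1, 1, 26)] with period length k = 5.
k is odd, so (p_{k-1}, q_{k-1}) only solves x^2 - 185y^2 = -1 and the fundamental solution of x^2 - 185y^2 = 1 is (p_{2k-1}, q_{2k-1}) = (p_9, q_9); compute convergents through index 9, running through the period twice.
Convergents (p_i = a_i*p_{i-1} + p_{i-2}, q_i = a_i*q_{i-1} + q_{i-2} with p_{-2}=0, p_{-1}=1, q_{-2}=1, q_{-1}=0):
  i=0: a_0=13, p_0 = 13*1 + 0 = 13, q_0 = 13*0 + 1 = 1.
  i=1: a_1=1, p_1 = 1*13 + 1 = 14, q_1 = 1*1 + 0 = 1.
  i=2: a_2=1, p_2 = 1*14 + 13 = 27, q_2 = 1*1 + 1 = 2.
  i=3: a_3=1, p_3 = 1*27 + 14 = 41, q_3 = 1*2 + 1 = 3.
  i=4: a_4=1, p_4 = 1*41 + 27 = 68, q_4 = 1*3 + 2 = 5.
  i=5: a_5=26, p_5 = 26*68 + 41 = 1809, q_5 = 26*5 + 3 = 133.
  i=6: a_6=1, p_6 = 1*1809 + 68 = 1877, q_6 = 1*133 + 5 = 138.
  i=7: a_7=1, p_7 = 1*1877 + 1809 = 3686, q_7 = 1*138 + 133 = 271.
  i=8: a_8=1, p_8 = 1*3686 + 1877 = 5563, q_8 = 1*271 + 138 = 409.
  i=9: a_9=1, p_9 = 1*5563 + 3686 = 9249, q_9 = 1*409 + 271 = 680.
Indeed p_4^2 - 185*q_4^2 = 4624 - 4625 = -1, not +1.
Check: 9249^2 - 185*680^2 = 85544001 - 85544000 = 1, so (x, y) = (9249, 680) solves the equation, and by the theorem it is the least positive solution.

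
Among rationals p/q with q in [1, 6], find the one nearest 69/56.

Expand x = 69/56 as a continued fraction with the Euclidean algorithm:
  69 = 1*56 + 13, so a_0 = 1.
  56 = 4*13 + 4, so a_1 = 4.
  13 = 3*4 + 1, so a_2 = 3.
  4 = 4*1 + 0, so a_3 = 4.
so x = [1; 4, 3, 4].
Convergents (p_i = a_i*p_{i-1} + p_{i-2}, q_i = a_i*q_{i-1} + q_{i-2} with p_{-2}=0, p_{-1}=1, q_{-2}=1, q_{-1}=0), until the denominator exceeds 6:
  i=0: a_0=1, p_0 = 1*1 + 0 = 1, q_0 = 1*0 + 1 = 1.
  i=1: a_1=4, p_1 = 4*1 + 1 = 5, q_1 = 4*1 + 0 = 4.
  i=2: a_2=3, p_2 = 3*5 + 1 = 16, q_2 = 3*4 + 1 = 13.
q_2 = 13 > 6, so the last convergent with denominator <= 6 is p_1/q_1 = 5/4.
The closest fraction with denominator <= 6 is either p_1/q_1 or the intermediate fraction (k*p_1 + p_0)/(k*q_1 + q_0) with the largest k >= 1 whose denominator stays <= 6; these approach x as k grows, and every other convergent or intermediate fraction in range is farther away.
Largest k: floor((6 - q_0)/q_1) = floor((6 - 1)/4) = 1.
That gives (1*5 + 1)/(1*4 + 1) = 6/5.
Compare the errors: |x - 5/4| = |69*4 - 5*56|/(56*4) = 4/224, and |x - 6/5| = |69*5 - 6*56|/(56*5) = 9/280.
Cross-multiplying, 4*280 = 1120 < 2016 = 9*224, so 4/224 is smaller: the convergent 5/4 is closer to x than 6/5.

5/4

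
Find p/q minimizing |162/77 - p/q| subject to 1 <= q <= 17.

21/10

Expand x = 162/77 as a continued fraction with the Euclidean algorithm:
  162 = 2*77 + 8, so a_0 = 2.
  77 = 9*8 + 5, so a_1 = 9.
  8 = 1*5 + 3, so a_2 = 1.
  5 = 1*3 + 2, so a_3 = 1.
  3 = 1*2 + 1, so a_4 = 1.
  2 = 2*1 + 0, so a_5 = 2.
so x = [2; 9, 1, 1, 1, 2].
Convergents (p_i = a_i*p_{i-1} + p_{i-2}, q_i = a_i*q_{i-1} + q_{i-2} with p_{-2}=0, p_{-1}=1, q_{-2}=1, q_{-1}=0), until the denominator exceeds 17:
  i=0: a_0=2, p_0 = 2*1 + 0 = 2, q_0 = 2*0 + 1 = 1.
  i=1: a_1=9, p_1 = 9*2 + 1 = 19, q_1 = 9*1 + 0 = 9.
  i=2: a_2=1, p_2 = 1*19 + 2 = 21, q_2 = 1*9 + 1 = 10.
  i=3: a_3=1, p_3 = 1*21 + 19 = 40, q_3 = 1*10 + 9 = 19.
q_3 = 19 > 17, so the last convergent with denominator <= 17 is p_2/q_2 = 21/10.
The closest fraction with denominator <= 17 is either p_2/q_2 or the intermediate fraction (k*p_2 + p_1)/(k*q_2 + q_1) with the largest k >= 1 whose denominator stays <= 17; these approach x as k grows, and every other convergent or intermediate fraction in range is farther away.
Largest k: floor((17 - q_1)/q_2) = floor((17 - 9)/10) = 0.
Since k = 0, no intermediate fraction beyond p_2/q_2 has denominator <= 17, so the convergent 21/10 is the closest (its error is |162*10 - 21*77|/(77*10) = 3/770).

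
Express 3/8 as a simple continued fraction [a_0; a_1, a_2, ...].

Run the Euclidean algorithm on 3 and 8; the successive quotients are the partial quotients a_0, a_1, ... (each step inverts the fractional part left over by the previous one):
  3 = 0*8 + 3, so a_0 = 0.
  8 = 2*3 + 2, so a_1 = 2.
  3 = 1*2 + 1, so a_2 = 1.
  2 = 2*1 + 0, so a_3 = 2.
The remainder reaches 0 after 4 divisions, so the expansion has 4 partial quotients, read off in order.

[0; 2, 1, 2]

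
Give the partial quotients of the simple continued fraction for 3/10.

Run the Euclidean algorithm on 3 and 10; the successive quotients are the partial quotients a_0, a_1, ... (each step inverts the fractional part left over by the previous one):
  3 = 0*10 + 3, so a_0 = 0.
  10 = 3*3 + 1, so a_1 = 3.
  3 = 3*1 + 0, so a_2 = 3.
The remainder reaches 0 after 3 divisions, so the expansion has 3 partial quotients, read off in order.

[0; 3, 3]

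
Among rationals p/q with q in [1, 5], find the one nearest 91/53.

Expand x = 91/53 as a continued fraction with the Euclidean algorithm:
  91 = 1*53 + 38, so a_0 = 1.
  53 = 1*38 + 15, so a_1 = 1.
  38 = 2*15 + 8, so a_2 = 2.
  15 = 1*8 + 7, so a_3 = 1.
  8 = 1*7 + 1, so a_4 = 1.
  7 = 7*1 + 0, so a_5 = 7.
so x = [1; 1, 2, 1, 1, 7].
Convergents (p_i = a_i*p_{i-1} + p_{i-2}, q_i = a_i*q_{i-1} + q_{i-2} with p_{-2}=0, p_{-1}=1, q_{-2}=1, q_{-1}=0), until the denominator exceeds 5:
  i=0: a_0=1, p_0 = 1*1 + 0 = 1, q_0 = 1*0 + 1 = 1.
  i=1: a_1=1, p_1 = 1*1 + 1 = 2, q_1 = 1*1 + 0 = 1.
  i=2: a_2=2, p_2 = 2*2 + 1 = 5, q_2 = 2*1 + 1 = 3.
  i=3: a_3=1, p_3 = 1*5 + 2 = 7, q_3 = 1*3 + 1 = 4.
  i=4: a_4=1, p_4 = 1*7 + 5 = 12, q_4 = 1*4 + 3 = 7.
q_4 = 7 > 5, so the last convergent with denominator <= 5 is p_3/q_3 = 7/4.
The closest fraction with denominator <= 5 is either p_3/q_3 or the intermediate fraction (k*p_3 + p_2)/(k*q_3 + q_2) with the largest k >= 1 whose denominator stays <= 5; these approach x as k grows, and every other convergent or intermediate fraction in range is farther away.
Largest k: floor((5 - q_2)/q_3) = floor((5 - 3)/4) = 0.
Since k = 0, no intermediate fraction beyond p_3/q_3 has denominator <= 5, so the convergent 7/4 is the closest (its error is |91*4 - 7*53|/(53*4) = 7/212).

7/4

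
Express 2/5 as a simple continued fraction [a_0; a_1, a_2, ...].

Run the Euclidean algorithm on 2 and 5; the successive quotients are the partial quotients a_0, a_1, ... (each step inverts the fractional part left over by the previous one):
  2 = 0*5 + 2, so a_0 = 0.
  5 = 2*2 + 1, so a_1 = 2.
  2 = 2*1 + 0, so a_2 = 2.
The remainder reaches 0 after 3 divisions, so the expansion has 3 partial quotients, read off in order.

[0; 2, 2]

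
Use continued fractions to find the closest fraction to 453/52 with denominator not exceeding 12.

61/7

Expand x = 453/52 as a continued fraction with the Euclidean algorithm:
  453 = 8*52 + 37, so a_0 = 8.
  52 = 1*37 + 15, so a_1 = 1.
  37 = 2*15 + 7, so a_2 = 2.
  15 = 2*7 + 1, so a_3 = 2.
  7 = 7*1 + 0, so a_4 = 7.
so x = [8; 1, 2, 2, 7].
Convergents (p_i = a_i*p_{i-1} + p_{i-2}, q_i = a_i*q_{i-1} + q_{i-2} with p_{-2}=0, p_{-1}=1, q_{-2}=1, q_{-1}=0), until the denominator exceeds 12:
  i=0: a_0=8, p_0 = 8*1 + 0 = 8, q_0 = 8*0 + 1 = 1.
  i=1: a_1=1, p_1 = 1*8 + 1 = 9, q_1 = 1*1 + 0 = 1.
  i=2: a_2=2, p_2 = 2*9 + 8 = 26, q_2 = 2*1 + 1 = 3.
  i=3: a_3=2, p_3 = 2*26 + 9 = 61, q_3 = 2*3 + 1 = 7.
  i=4: a_4=7, p_4 = 7*61 + 26 = 453, q_4 = 7*7 + 3 = 52.
q_4 = 52 > 12, so the last convergent with denominator <= 12 is p_3/q_3 = 61/7.
The closest fraction with denominator <= 12 is either p_3/q_3 or the intermediate fraction (k*p_3 + p_2)/(k*q_3 + q_2) with the largest k >= 1 whose denominator stays <= 12; these approach x as k grows, and every other convergent or intermediate fraction in range is farther away.
Largest k: floor((12 - q_2)/q_3) = floor((12 - 3)/7) = 1.
That gives (1*61 + 26)/(1*7 + 3) = 87/10.
Compare the errors: |x - 61/7| = |453*7 - 61*52|/(52*7) = 1/364, and |x - 87/10| = |453*10 - 87*52|/(52*10) = 6/520.
Cross-multiplying, 1*520 = 520 < 2184 = 6*364, so 1/364 is smaller: the convergent 61/7 is closer to x than 87/10.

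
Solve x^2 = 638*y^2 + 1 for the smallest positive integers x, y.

(x, y) = (42283, 1674)

First expand sqrt(638) as a continued fraction. With x_i = (sqrt(638) + m_i)/d_i and (m_0, d_0) = (0, 1): a_0 = floor(sqrt(638)) = 25, since 25^2 = 625 <= 638 < 676 = 26^2.
Iterate m_{i+1} = d_i*a_i - m_i, d_{i+1} = (638 - m_{i+1}^2)/d_i, a_{i+1} = floor((a_0 + m_{i+1})/d_{i+1}):
  m_1 = 1*25 - 0 = 25, d_1 = (638 - 25^2)/1 = 13/1 = 13, a_1 = floor((25 + 25)/13) = 3.
  m_2 = 13*3 - 25 = 14, d_2 = (638 - 14^2)/13 = 442/13 = 34, a_2 = floor((25 + 14)/34) = 1.
  m_3 = 34*1 - 14 = 20, d_3 = (638 - 20^2)/34 = 238/34 = 7, a_3 = floor((25 + 20)/7) = 6.
  m_4 = 7*6 - 20 = 22, d_4 = (638 - 22^2)/7 = 154/7 = 22, a_4 = floor((25 + 22)/22) = 2.
  m_5 = 22*2 - 22 = 22, d_5 = (638 - 22^2)/22 = 154/22 = 7, a_5 = floor((25 + 22)/7) = 6.
  m_6 = 7*6 - 22 = 20, d_6 = (638 - 20^2)/7 = 238/7 = 34, a_6 = floor((25 + 20)/34) = 1.
  m_7 = 34*1 - 20 = 14, d_7 = (638 - 14^2)/34 = 442/34 = 13, a_7 = floor((25 + 14)/13) = 3.
  m_8 = 13*3 - 14 = 25, d_8 = (638 - 25^2)/13 = 13/13 = 1, a_8 = floor((25 + 25)/1) = 50.
  m_9 = 1*50 - 25 = 25, d_9 = (638 - 25^2)/1 = 13/1 = 13: (m_9, d_9) = (m_1, d_1) = (25, 13), so from here the quotients repeat a_1, ..., a_8; the period length is 8.
So sqrt(638) = [25; (3, 1, 6, 2, 6, 1, 3, 50)] with period length k = 8.
k is even, so the fundamental solution of x^2 - 638y^2 = 1 is (p_{k-1}, q_{k-1}) = (p_7, q_7); compute convergents through index 7.
Convergents (p_i = a_i*p_{i-1} + p_{i-2}, q_i = a_i*q_{i-1} + q_{i-2} with p_{-2}=0, p_{-1}=1, q_{-2}=1, q_{-1}=0):
  i=0: a_0=25, p_0 = 25*1 + 0 = 25, q_0 = 25*0 + 1 = 1.
  i=1: a_1=3, p_1 = 3*25 + 1 = 76, q_1 = 3*1 + 0 = 3.
  i=2: a_2=1, p_2 = 1*76 + 25 = 101, q_2 = 1*3 + 1 = 4.
  i=3: a_3=6, p_3 = 6*101 + 76 = 682, q_3 = 6*4 + 3 = 27.
  i=4: a_4=2, p_4 = 2*682 + 101 = 1465, q_4 = 2*27 + 4 = 58.
  i=5: a_5=6, p_5 = 6*1465 + 682 = 9472, q_5 = 6*58 + 27 = 375.
  i=6: a_6=1, p_6 = 1*9472 + 1465 = 10937, q_6 = 1*375 + 58 = 433.
  i=7: a_7=3, p_7 = 3*10937 + 9472 = 42283, q_7 = 3*433 + 375 = 1674.
Check: 42283^2 - 638*1674^2 = 1787852089 - 1787852088 = 1, so (x, y) = (42283, 1674) solves the equation, and by the theorem it is the least positive solution.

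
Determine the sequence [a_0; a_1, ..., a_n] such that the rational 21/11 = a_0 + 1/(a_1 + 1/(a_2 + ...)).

[1; 1, 10]

Run the Euclidean algorithm on 21 and 11; the successive quotients are the partial quotients a_0, a_1, ... (each step inverts the fractional part left over by the previous one):
  21 = 1*11 + 10, so a_0 = 1.
  11 = 1*10 + 1, so a_1 = 1.
  10 = 10*1 + 0, so a_2 = 10.
The remainder reaches 0 after 3 divisions, so the expansion has 3 partial quotients, read off in order.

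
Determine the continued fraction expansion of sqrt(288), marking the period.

Write x_i = (sqrt(288) + m_i)/d_i with (m_0, d_0) = (0, 1). a_0 = floor(sqrt(288)) = 16, since 16^2 = 256 <= 288 < 289 = 17^2.
Iterate m_{i+1} = d_i*a_i - m_i, d_{i+1} = (288 - m_{i+1}^2)/d_i, a_{i+1} = floor((a_0 + m_{i+1})/d_{i+1}):
  m_1 = 1*16 - 0 = 16, d_1 = (288 - 16^2)/1 = 32/1 = 32, a_1 = floor((16 + 16)/32) = 1.
  m_2 = 32*1 - 16 = 16, d_2 = (288 - 16^2)/32 = 32/32 = 1, a_2 = floor((16 + 16)/1) = 32.
  m_3 = 1*32 - 16 = 16, d_3 = (288 - 16^2)/1 = 32/1 = 32: (m_3, d_3) = (m_1, d_1) = (16, 32), so from here the quotients repeat a_1, a_2; the period length is 2.
Hence the expansion of sqrt(288) is a_0 = 16 followed by the repeating block 1, 32 (period 2).

[16; (1, 32)]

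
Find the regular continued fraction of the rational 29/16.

Run the Euclidean algorithm on 29 and 16; the successive quotients are the partial quotients a_0, a_1, ... (each step inverts the fractional part left over by the previous one):
  29 = 1*16 + 13, so a_0 = 1.
  16 = 1*13 + 3, so a_1 = 1.
  13 = 4*3 + 1, so a_2 = 4.
  3 = 3*1 + 0, so a_3 = 3.
The remainder reaches 0 after 4 divisions, so the expansion has 4 partial quotients, read off in order.

[1; 1, 4, 3]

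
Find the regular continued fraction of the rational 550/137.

Run the Euclidean algorithm on 550 and 137; the successive quotients are the partial quotients a_0, a_1, ... (each step inverts the fractional part left over by the previous one):
  550 = 4*137 + 2, so a_0 = 4.
  137 = 68*2 + 1, so a_1 = 68.
  2 = 2*1 + 0, so a_2 = 2.
The remainder reaches 0 after 3 divisions, so the expansion has 3 partial quotients, read off in order.

[4; 68, 2]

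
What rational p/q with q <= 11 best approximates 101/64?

11/7

Expand x = 101/64 as a continued fraction with the Euclidean algorithm:
  101 = 1*64 + 37, so a_0 = 1.
  64 = 1*37 + 27, so a_1 = 1.
  37 = 1*27 + 10, so a_2 = 1.
  27 = 2*10 + 7, so a_3 = 2.
  10 = 1*7 + 3, so a_4 = 1.
  7 = 2*3 + 1, so a_5 = 2.
  3 = 3*1 + 0, so a_6 = 3.
so x = [1; 1, 1, 2, 1, 2, 3].
Convergents (p_i = a_i*p_{i-1} + p_{i-2}, q_i = a_i*q_{i-1} + q_{i-2} with p_{-2}=0, p_{-1}=1, q_{-2}=1, q_{-1}=0), until the denominator exceeds 11:
  i=0: a_0=1, p_0 = 1*1 + 0 = 1, q_0 = 1*0 + 1 = 1.
  i=1: a_1=1, p_1 = 1*1 + 1 = 2, q_1 = 1*1 + 0 = 1.
  i=2: a_2=1, p_2 = 1*2 + 1 = 3, q_2 = 1*1 + 1 = 2.
  i=3: a_3=2, p_3 = 2*3 + 2 = 8, q_3 = 2*2 + 1 = 5.
  i=4: a_4=1, p_4 = 1*8 + 3 = 11, q_4 = 1*5 + 2 = 7.
  i=5: a_5=2, p_5 = 2*11 + 8 = 30, q_5 = 2*7 + 5 = 19.
q_5 = 19 > 11, so the last convergent with denominator <= 11 is p_4/q_4 = 11/7.
The closest fraction with denominator <= 11 is either p_4/q_4 or the intermediate fraction (k*p_4 + p_3)/(k*q_4 + q_3) with the largest k >= 1 whose denominator stays <= 11; these approach x as k grows, and every other convergent or intermediate fraction in range is farther away.
Largest k: floor((11 - q_3)/q_4) = floor((11 - 5)/7) = 0.
Since k = 0, no intermediate fraction beyond p_4/q_4 has denominator <= 11, so the convergent 11/7 is the closest (its error is |101*7 - 11*64|/(64*7) = 3/448).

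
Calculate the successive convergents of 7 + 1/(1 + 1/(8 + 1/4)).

7/1, 8/1, 71/9, 292/37

Using the convergent recurrence p_i = a_i*p_{i-1} + p_{i-2}, q_i = a_i*q_{i-1} + q_{i-2} with p_{-2}=0, p_{-1}=1, q_{-2}=1, q_{-1}=0:
  i=0: a_0=7, p_0 = 7*1 + 0 = 7, q_0 = 7*0 + 1 = 1.
  i=1: a_1=1, p_1 = 1*7 + 1 = 8, q_1 = 1*1 + 0 = 1.
  i=2: a_2=8, p_2 = 8*8 + 7 = 71, q_2 = 8*1 + 1 = 9.
  i=3: a_3=4, p_3 = 4*71 + 8 = 292, q_3 = 4*9 + 1 = 37.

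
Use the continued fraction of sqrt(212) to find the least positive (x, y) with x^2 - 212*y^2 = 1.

(x, y) = (66249, 4550)

First expand sqrt(212) as a continued fraction. With x_i = (sqrt(212) + m_i)/d_i and (m_0, d_0) = (0, 1): a_0 = floor(sqrt(212)) = 14, since 14^2 = 196 <= 212 < 225 = 15^2.
Iterate m_{i+1} = d_i*a_i - m_i, d_{i+1} = (212 - m_{i+1}^2)/d_i, a_{i+1} = floor((a_0 + m_{i+1})/d_{i+1}):
  m_1 = 1*14 - 0 = 14, d_1 = (212 - 14^2)/1 = 16/1 = 16, a_1 = floor((14 + 14)/16) = 1.
  m_2 = 16*1 - 14 = 2, d_2 = (212 - 2^2)/16 = 208/16 = 13, a_2 = floor((14 + 2)/13) = 1.
  m_3 = 13*1 - 2 = 11, d_3 = (212 - 11^2)/13 = 91/13 = 7, a_3 = floor((14 + 11)/7) = 3.
  m_4 = 7*3 - 11 = 10, d_4 = (212 - 10^2)/7 = 112/7 = 16, a_4 = floor((14 + 10)/16) = 1.
  m_5 = 16*1 - 10 = 6, d_5 = (212 - 6^2)/16 = 176/16 = 11, a_5 = floor((14 + 6)/11) = 1.
  m_6 = 11*1 - 6 = 5, d_6 = (212 - 5^2)/11 = 187/11 = 17, a_6 = floor((14 + 5)/17) = 1.
  m_7 = 17*1 - 5 = 12, d_7 = (212 - 12^2)/17 = 68/17 = 4, a_7 = floor((14 + 12)/4) = 6.
  m_8 = 4*6 - 12 = 12, d_8 = (212 - 12^2)/4 = 68/4 = 17, a_8 = floor((14 + 12)/17) = 1.
  m_9 = 17*1 - 12 = 5, d_9 = (212 - 5^2)/17 = 187/17 = 11, a_9 = floor((14 + 5)/11) = 1.
  m_10 = 11*1 - 5 = 6, d_10 = (212 - 6^2)/11 = 176/11 = 16, a_10 = floor((14 + 6)/16) = 1.
  m_11 = 16*1 - 6 = 10, d_11 = (212 - 10^2)/16 = 112/16 = 7, a_11 = floor((14 + 10)/7) = 3.
  m_12 = 7*3 - 10 = 11, d_12 = (212 - 11^2)/7 = 91/7 = 13, a_12 = floor((14 + 11)/13) = 1.
  m_13 = 13*1 - 11 = 2, d_13 = (212 - 2^2)/13 = 208/13 = 16, a_13 = floor((14 + 2)/16) = 1.
  m_14 = 16*1 - 2 = 14, d_14 = (212 - 14^2)/16 = 16/16 = 1, a_14 = floor((14 + 14)/1) = 28.
  m_15 = 1*28 - 14 = 14, d_15 = (212 - 14^2)/1 = 16/1 = 16: (m_15, d_15) = (m_1, d_1) = (14, 16), so from here the quotients repeat a_1, ..., a_14; the period length is 14.
So sqrt(212) = [14; (1, 1, 3, 1, 1, 1, 6, 1, 1, 1, 3, 1, 1, 28)] with period length k = 14.
k is even, so the fundamental solution of x^2 - 212y^2 = 1 is (p_{k-1}, q_{k-1}) = (p_13, q_13); compute convergents through index 13.
Convergents (p_i = a_i*p_{i-1} + p_{i-2}, q_i = a_i*q_{i-1} + q_{i-2} with p_{-2}=0, p_{-1}=1, q_{-2}=1, q_{-1}=0):
  i=0: a_0=14, p_0 = 14*1 + 0 = 14, q_0 = 14*0 + 1 = 1.
  i=1: a_1=1, p_1 = 1*14 + 1 = 15, q_1 = 1*1 + 0 = 1.
  i=2: a_2=1, p_2 = 1*15 + 14 = 29, q_2 = 1*1 + 1 = 2.
  i=3: a_3=3, p_3 = 3*29 + 15 = 102, q_3 = 3*2 + 1 = 7.
  i=4: a_4=1, p_4 = 1*102 + 29 = 131, q_4 = 1*7 + 2 = 9.
  i=5: a_5=1, p_5 = 1*131 + 102 = 233, q_5 = 1*9 + 7 = 16.
  i=6: a_6=1, p_6 = 1*233 + 131 = 364, q_6 = 1*16 + 9 = 25.
  i=7: a_7=6, p_7 = 6*364 + 233 = 2417, q_7 = 6*25 + 16 = 166.
  i=8: a_8=1, p_8 = 1*2417 + 364 = 2781, q_8 = 1*166 + 25 = 191.
  i=9: a_9=1, p_9 = 1*2781 + 2417 = 5198, q_9 = 1*191 + 166 = 357.
  i=10: a_10=1, p_10 = 1*5198 + 2781 = 7979, q_10 = 1*357 + 191 = 548.
  i=11: a_11=3, p_11 = 3*7979 + 5198 = 29135, q_11 = 3*548 + 357 = 2001.
  i=12: a_12=1, p_12 = 1*29135 + 7979 = 37114, q_12 = 1*2001 + 548 = 2549.
  i=13: a_13=1, p_13 = 1*37114 + 29135 = 66249, q_13 = 1*2549 + 2001 = 4550.
Check: 66249^2 - 212*4550^2 = 4388930001 - 4388930000 = 1, so (x, y) = (66249, 4550) solves the equation, and by the theorem it is the least positive solution.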